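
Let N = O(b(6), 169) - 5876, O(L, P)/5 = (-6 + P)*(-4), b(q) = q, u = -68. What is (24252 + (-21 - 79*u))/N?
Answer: -29603/9136 ≈ -3.2403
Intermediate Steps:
O(L, P) = 120 - 20*P (O(L, P) = 5*((-6 + P)*(-4)) = 5*(24 - 4*P) = 120 - 20*P)
N = -9136 (N = (120 - 20*169) - 5876 = (120 - 3380) - 5876 = -3260 - 5876 = -9136)
(24252 + (-21 - 79*u))/N = (24252 + (-21 - 79*(-68)))/(-9136) = (24252 + (-21 + 5372))*(-1/9136) = (24252 + 5351)*(-1/9136) = 29603*(-1/9136) = -29603/9136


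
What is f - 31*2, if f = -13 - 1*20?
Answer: -95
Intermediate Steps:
f = -33 (f = -13 - 20 = -33)
f - 31*2 = -33 - 31*2 = -33 - 62 = -95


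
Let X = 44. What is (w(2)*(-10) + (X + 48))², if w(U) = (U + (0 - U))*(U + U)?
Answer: 8464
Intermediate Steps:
w(U) = 0 (w(U) = (U - U)*(2*U) = 0*(2*U) = 0)
(w(2)*(-10) + (X + 48))² = (0*(-10) + (44 + 48))² = (0 + 92)² = 92² = 8464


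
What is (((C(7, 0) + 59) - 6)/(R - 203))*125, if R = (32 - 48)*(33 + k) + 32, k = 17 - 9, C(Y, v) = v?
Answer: -6625/827 ≈ -8.0109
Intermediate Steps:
k = 8
R = -624 (R = (32 - 48)*(33 + 8) + 32 = -16*41 + 32 = -656 + 32 = -624)
(((C(7, 0) + 59) - 6)/(R - 203))*125 = (((0 + 59) - 6)/(-624 - 203))*125 = ((59 - 6)/(-827))*125 = (53*(-1/827))*125 = -53/827*125 = -6625/827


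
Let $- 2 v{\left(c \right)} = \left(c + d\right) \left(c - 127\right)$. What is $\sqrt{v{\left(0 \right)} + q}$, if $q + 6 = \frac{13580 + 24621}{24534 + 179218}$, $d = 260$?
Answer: $\frac{\sqrt{171292330464042}}{101876} \approx 128.47$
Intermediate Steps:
$q = - \frac{1184311}{203752}$ ($q = -6 + \frac{13580 + 24621}{24534 + 179218} = -6 + \frac{38201}{203752} = - \frac{1184311}{203752} \approx -5.8125$)
$v{\left(c \right)} = - \frac{\left(-127 + c\right) \left(260 + c\right)}{2}$ ($v{\left(c \right)} = - \frac{\left(c + 260\right) \left(c - 127\right)}{2} = - \frac{\left(260 + c\right) \left(-127 + c\right)}{2} = - \frac{\left(-127 + c\right) \left(260 + c\right)}{2}$)
$\sqrt{v{\left(0 \right)} + q} = \sqrt{\left(16510 - 0 - \frac{0^{2}}{2}\right) - \frac{1184311}{203752}} = \sqrt{\left(16510 + 0 - 0\right) - \frac{1184311}{203752}} = \sqrt{\left(16510 + 0 + 0\right) - \frac{1184311}{203752}} = \sqrt{16510 - \frac{1184311}{203752}} = \sqrt{\frac{3362761209}{203752}} = \frac{\sqrt{171292330464042}}{101876}$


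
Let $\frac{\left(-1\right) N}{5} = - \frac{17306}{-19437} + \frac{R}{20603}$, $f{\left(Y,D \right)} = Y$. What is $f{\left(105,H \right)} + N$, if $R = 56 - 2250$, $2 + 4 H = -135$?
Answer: $\frac{3679890905}{36405501} \approx 101.08$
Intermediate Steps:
$H = - \frac{137}{4}$ ($H = - \frac{1}{2} + \frac{1}{4} \left(-135\right) = - \frac{1}{2} - \frac{135}{4} = - \frac{137}{4} \approx -34.25$)
$R = -2194$ ($R = 56 - 2250 = -2194$)
$N = - \frac{142686700}{36405501}$ ($N = - 5 \left(- \frac{17306}{-19437} - \frac{2194}{20603}\right) = - 5 \left(\left(-17306\right) \left(- \frac{1}{19437}\right) - \frac{2194}{20603}\right) = - 5 \left(\frac{17306}{19437} - \frac{2194}{20603}\right) = \left(-5\right) \frac{28537340}{36405501} = - \frac{142686700}{36405501} \approx -3.9194$)
$f{\left(105,H \right)} + N = 105 - \frac{142686700}{36405501} = \frac{3679890905}{36405501}$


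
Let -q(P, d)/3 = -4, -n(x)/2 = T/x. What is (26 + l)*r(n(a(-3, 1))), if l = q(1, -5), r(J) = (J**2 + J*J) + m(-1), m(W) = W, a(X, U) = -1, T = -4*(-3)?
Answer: 43738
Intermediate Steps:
T = 12
n(x) = -24/x
q(P, d) = 12 (q(P, d) = -3*(-4) = 12)
r(J) = -1 + 2*J**2 (r(J) = (J**2 + J*J) - 1 = (J**2 + J**2) - 1 = 2*J**2 - 1 = -1 + 2*J**2)
l = 12
(26 + l)*r(n(a(-3, 1))) = (26 + 12)*(-1 + 2*(-24/(-1))**2) = 38*(-1 + 2*(-24*(-1))**2) = 38*(-1 + 2*24**2) = 38*(-1 + 2*576) = 38*(-1 + 1152) = 38*1151 = 43738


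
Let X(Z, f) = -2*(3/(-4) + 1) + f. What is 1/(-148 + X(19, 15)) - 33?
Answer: -8813/267 ≈ -33.008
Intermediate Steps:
X(Z, f) = -½ + f (X(Z, f) = -2*(3*(-¼) + 1) + f = -2*(-¾ + 1) + f = -2*¼ + f = -½ + f)
1/(-148 + X(19, 15)) - 33 = 1/(-148 + (-½ + 15)) - 33 = 1/(-148 + 29/2) - 33 = 1/(-267/2) - 33 = -2/267 - 33 = -8813/267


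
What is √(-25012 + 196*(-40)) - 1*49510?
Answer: -49510 + 2*I*√8213 ≈ -49510.0 + 181.25*I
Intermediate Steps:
√(-25012 + 196*(-40)) - 1*49510 = √(-25012 - 7840) - 49510 = √(-32852) - 49510 = 2*I*√8213 - 49510 = -49510 + 2*I*√8213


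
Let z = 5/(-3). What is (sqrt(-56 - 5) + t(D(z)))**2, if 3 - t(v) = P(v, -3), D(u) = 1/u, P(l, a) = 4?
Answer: (1 - I*sqrt(61))**2 ≈ -60.0 - 15.62*I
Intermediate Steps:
z = -5/3 (z = 5*(-1/3) = -5/3 ≈ -1.6667)
D(u) = 1/u
t(v) = -1 (t(v) = 3 - 1*4 = 3 - 4 = -1)
(sqrt(-56 - 5) + t(D(z)))**2 = (sqrt(-56 - 5) - 1)**2 = (sqrt(-61) - 1)**2 = (I*sqrt(61) - 1)**2 = (-1 + I*sqrt(61))**2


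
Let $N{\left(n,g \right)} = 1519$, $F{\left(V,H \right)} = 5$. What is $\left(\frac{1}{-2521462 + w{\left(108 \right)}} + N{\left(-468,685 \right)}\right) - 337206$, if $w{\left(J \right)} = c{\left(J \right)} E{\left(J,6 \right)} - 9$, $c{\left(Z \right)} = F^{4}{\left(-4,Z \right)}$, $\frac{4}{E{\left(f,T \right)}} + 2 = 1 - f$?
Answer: $- \frac{92261168095502}{274842839} \approx -3.3569 \cdot 10^{5}$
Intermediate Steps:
$E{\left(f,T \right)} = \frac{4}{-1 - f}$ ($E{\left(f,T \right)} = \frac{4}{-2 - \left(-1 + f\right)} = \frac{4}{-1 - f}$)
$c{\left(Z \right)} = 625$ ($c{\left(Z \right)} = 5^{4} = 625$)
$w{\left(J \right)} = -9 - \frac{2500}{1 + J}$ ($w{\left(J \right)} = 625 \left(- \frac{4}{1 + J}\right) - 9 = - \frac{2500}{1 + J} - 9 = -9 - \frac{2500}{1 + J}$)
$\left(\frac{1}{-2521462 + w{\left(108 \right)}} + N{\left(-468,685 \right)}\right) - 337206 = \left(\frac{1}{-2521462 + \frac{-2509 - 972}{1 + 108}} + 1519\right) - 337206 = \left(\frac{1}{-2521462 + \frac{-2509 - 972}{109}} + 1519\right) - 337206 = \left(\frac{1}{-2521462 + \frac{1}{109} \left(-3481\right)} + 1519\right) - 337206 = \left(\frac{1}{-2521462 - \frac{3481}{109}} + 1519\right) - 337206 = \left(\frac{1}{- \frac{274842839}{109}} + 1519\right) - 337206 = \left(- \frac{109}{274842839} + 1519\right) - 337206 = \frac{417486272332}{274842839} - 337206 = - \frac{92261168095502}{274842839}$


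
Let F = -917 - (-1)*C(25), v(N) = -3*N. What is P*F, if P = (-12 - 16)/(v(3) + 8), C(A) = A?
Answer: -24976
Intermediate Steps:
F = -892 (F = -917 - (-1)*25 = -917 - 1*(-25) = -917 + 25 = -892)
P = 28 (P = (-12 - 16)/(-3*3 + 8) = -28/(-9 + 8) = -28/(-1) = -28*(-1) = 28)
P*F = 28*(-892) = -24976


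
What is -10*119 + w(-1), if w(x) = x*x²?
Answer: -1191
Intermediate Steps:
w(x) = x³
-10*119 + w(-1) = -10*119 + (-1)³ = -1190 - 1 = -1191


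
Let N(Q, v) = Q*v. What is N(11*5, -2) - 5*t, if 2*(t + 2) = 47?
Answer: -435/2 ≈ -217.50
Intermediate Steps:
t = 43/2 (t = -2 + (½)*47 = -2 + 47/2 = 43/2 ≈ 21.500)
N(11*5, -2) - 5*t = (11*5)*(-2) - 5*43/2 = 55*(-2) - 1*215/2 = -110 - 215/2 = -435/2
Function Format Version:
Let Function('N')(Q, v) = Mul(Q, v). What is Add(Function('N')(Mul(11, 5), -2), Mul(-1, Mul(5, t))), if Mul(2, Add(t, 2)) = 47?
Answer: Rational(-435, 2) ≈ -217.50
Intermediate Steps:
t = Rational(43, 2) (t = Add(-2, Mul(Rational(1, 2), 47)) = Add(-2, Rational(47, 2)) = Rational(43, 2) ≈ 21.500)
Add(Function('N')(Mul(11, 5), -2), Mul(-1, Mul(5, t))) = Add(Mul(Mul(11, 5), -2), Mul(-1, Mul(5, Rational(43, 2)))) = Add(Mul(55, -2), Mul(-1, Rational(215, 2))) = Add(-110, Rational(-215, 2)) = Rational(-435, 2)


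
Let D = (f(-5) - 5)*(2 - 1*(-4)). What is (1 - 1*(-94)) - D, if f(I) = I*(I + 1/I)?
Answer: -31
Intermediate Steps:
D = 126 (D = ((1 + (-5)²) - 5)*(2 - 1*(-4)) = ((1 + 25) - 5)*(2 + 4) = (26 - 5)*6 = 21*6 = 126)
(1 - 1*(-94)) - D = (1 - 1*(-94)) - 1*126 = (1 + 94) - 126 = 95 - 126 = -31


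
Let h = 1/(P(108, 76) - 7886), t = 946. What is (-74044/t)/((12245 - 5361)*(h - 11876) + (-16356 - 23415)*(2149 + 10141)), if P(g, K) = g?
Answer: 71989279/524753286090572 ≈ 1.3719e-7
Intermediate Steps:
h = -1/7778 (h = 1/(108 - 7886) = 1/(-7778) = -1/7778 ≈ -0.00012857)
(-74044/t)/((12245 - 5361)*(h - 11876) + (-16356 - 23415)*(2149 + 10141)) = (-74044/946)/((12245 - 5361)*(-1/7778 - 11876) + (-16356 - 23415)*(2149 + 10141)) = (-74044*1/946)/(6884*(-92371529/7778) - 39771*12290) = -37022/(473*(-317942802818/3889 - 488785590)) = -37022/(473*(-2218829962328/3889)) = -37022/473*(-3889/2218829962328) = 71989279/524753286090572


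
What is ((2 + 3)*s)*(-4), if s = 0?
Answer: 0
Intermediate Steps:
((2 + 3)*s)*(-4) = ((2 + 3)*0)*(-4) = (5*0)*(-4) = 0*(-4) = 0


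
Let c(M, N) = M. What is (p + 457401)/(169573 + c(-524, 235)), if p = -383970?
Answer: 73431/169049 ≈ 0.43438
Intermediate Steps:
(p + 457401)/(169573 + c(-524, 235)) = (-383970 + 457401)/(169573 - 524) = 73431/169049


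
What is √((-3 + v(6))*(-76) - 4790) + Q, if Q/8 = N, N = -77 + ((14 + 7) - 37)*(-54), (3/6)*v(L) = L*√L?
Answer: 6296 + √(-4562 - 912*√6) ≈ 6296.0 + 82.438*I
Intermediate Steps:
v(L) = 2*L^(3/2) (v(L) = 2*(L*√L) = 2*L^(3/2))
N = 787 (N = -77 + (21 - 37)*(-54) = -77 - 16*(-54) = -77 + 864 = 787)
Q = 6296 (Q = 8*787 = 6296)
√((-3 + v(6))*(-76) - 4790) + Q = √((-3 + 2*6^(3/2))*(-76) - 4790) + 6296 = √((-3 + 2*(6*√6))*(-76) - 4790) + 6296 = √((-3 + 12*√6)*(-76) - 4790) + 6296 = √((228 - 912*√6) - 4790) + 6296 = √(-4562 - 912*√6) + 6296 = 6296 + √(-4562 - 912*√6)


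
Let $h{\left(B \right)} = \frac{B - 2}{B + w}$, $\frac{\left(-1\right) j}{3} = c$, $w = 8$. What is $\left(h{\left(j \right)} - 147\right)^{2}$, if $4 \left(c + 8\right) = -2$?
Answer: $\frac{96079204}{4489} \approx 21403.0$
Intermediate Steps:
$c = - \frac{17}{2}$ ($c = -8 + \frac{1}{4} \left(-2\right) = -8 - \frac{1}{2} = - \frac{17}{2} \approx -8.5$)
$j = \frac{51}{2}$ ($j = \left(-3\right) \left(- \frac{17}{2}\right) = \frac{51}{2} \approx 25.5$)
$h{\left(B \right)} = \frac{-2 + B}{8 + B}$ ($h{\left(B \right)} = \frac{B - 2}{B + 8} = \frac{-2 + B}{8 + B}$)
$\left(h{\left(j \right)} - 147\right)^{2} = \left(\frac{-2 + \frac{51}{2}}{8 + \frac{51}{2}} - 147\right)^{2} = \left(\frac{1}{\frac{67}{2}} \cdot \frac{47}{2} - 147\right)^{2} = \left(\frac{2}{67} \cdot \frac{47}{2} - 147\right)^{2} = \left(\frac{47}{67} - 147\right)^{2} = \left(- \frac{9802}{67}\right)^{2} = \frac{96079204}{4489}$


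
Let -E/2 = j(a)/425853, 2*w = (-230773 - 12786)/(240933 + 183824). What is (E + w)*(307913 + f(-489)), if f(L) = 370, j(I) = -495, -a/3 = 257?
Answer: -3523993659013629/40196453938 ≈ -87669.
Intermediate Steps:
a = -771 (a = -3*257 = -771)
w = -243559/849514 (w = ((-230773 - 12786)/(240933 + 183824))/2 = (-243559/424757)/2 = (-243559*1/424757)/2 = (½)*(-243559/424757) = -243559/849514 ≈ -0.28670)
E = 110/47317 (E = -(-990)/425853 = -2*(-55/47317) = 110/47317 ≈ 0.0023247)
(E + w)*(307913 + f(-489)) = (110/47317 - 243559/849514)*(307913 + 370) = -11431034663/40196453938*308283 = -3523993659013629/40196453938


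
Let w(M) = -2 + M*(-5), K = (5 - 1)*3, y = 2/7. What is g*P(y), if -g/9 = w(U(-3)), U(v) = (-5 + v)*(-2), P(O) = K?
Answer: 8856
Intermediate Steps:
y = 2/7 (y = 2*(⅐) = 2/7 ≈ 0.28571)
K = 12 (K = 4*3 = 12)
P(O) = 12
U(v) = 10 - 2*v
w(M) = -2 - 5*M
g = 738 (g = -9*(-2 - 5*(10 - 2*(-3))) = -9*(-2 - 5*(10 + 6)) = -9*(-2 - 5*16) = -9*(-2 - 80) = -9*(-82) = 738)
g*P(y) = 738*12 = 8856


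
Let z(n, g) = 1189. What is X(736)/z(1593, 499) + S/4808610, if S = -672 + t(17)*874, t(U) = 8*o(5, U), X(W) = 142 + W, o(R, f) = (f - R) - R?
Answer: 2139677494/2858718645 ≈ 0.74847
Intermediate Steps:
o(R, f) = f - 2*R
t(U) = -80 + 8*U (t(U) = 8*(U - 2*5) = 8*(U - 10) = 8*(-10 + U) = -80 + 8*U)
S = 48272 (S = -672 + (-80 + 8*17)*874 = -672 + (-80 + 136)*874 = -672 + 56*874 = -672 + 48944 = 48272)
X(736)/z(1593, 499) + S/4808610 = (142 + 736)/1189 + 48272/4808610 = 878*(1/1189) + 48272*(1/4808610) = 878/1189 + 24136/2404305 = 2139677494/2858718645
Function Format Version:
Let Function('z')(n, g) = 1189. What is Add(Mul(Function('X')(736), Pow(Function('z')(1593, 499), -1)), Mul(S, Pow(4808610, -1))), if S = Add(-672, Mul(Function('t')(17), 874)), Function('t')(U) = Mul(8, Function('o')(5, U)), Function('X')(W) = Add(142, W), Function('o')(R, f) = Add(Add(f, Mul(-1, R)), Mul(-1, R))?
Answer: Rational(2139677494, 2858718645) ≈ 0.74847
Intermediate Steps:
Function('o')(R, f) = Add(f, Mul(-2, R))
Function('t')(U) = Add(-80, Mul(8, U)) (Function('t')(U) = Mul(8, Add(U, Mul(-2, 5))) = Mul(8, Add(U, -10)) = Mul(8, Add(-10, U)) = Add(-80, Mul(8, U)))
S = 48272 (S = Add(-672, Mul(Add(-80, Mul(8, 17)), 874)) = Add(-672, Mul(Add(-80, 136), 874)) = Add(-672, Mul(56, 874)) = Add(-672, 48944) = 48272)
Add(Mul(Function('X')(736), Pow(Function('z')(1593, 499), -1)), Mul(S, Pow(4808610, -1))) = Add(Mul(Add(142, 736), Pow(1189, -1)), Mul(48272, Pow(4808610, -1))) = Add(Mul(878, Rational(1, 1189)), Mul(48272, Rational(1, 4808610))) = Add(Rational(878, 1189), Rational(24136, 2404305)) = Rational(2139677494, 2858718645)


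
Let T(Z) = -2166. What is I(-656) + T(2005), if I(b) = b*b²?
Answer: -282302582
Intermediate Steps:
I(b) = b³
I(-656) + T(2005) = (-656)³ - 2166 = -282300416 - 2166 = -282302582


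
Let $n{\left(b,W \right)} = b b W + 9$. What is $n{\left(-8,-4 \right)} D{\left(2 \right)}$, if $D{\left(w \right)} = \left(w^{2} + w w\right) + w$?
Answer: $-2470$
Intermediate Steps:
$D{\left(w \right)} = w + 2 w^{2}$ ($D{\left(w \right)} = \left(w^{2} + w^{2}\right) + w = 2 w^{2} + w = w + 2 w^{2}$)
$n{\left(b,W \right)} = 9 + W b^{2}$ ($n{\left(b,W \right)} = b^{2} W + 9 = W b^{2} + 9 = 9 + W b^{2}$)
$n{\left(-8,-4 \right)} D{\left(2 \right)} = \left(9 - 4 \left(-8\right)^{2}\right) 2 \left(1 + 2 \cdot 2\right) = \left(9 - 256\right) 2 \left(1 + 4\right) = \left(9 - 256\right) 2 \cdot 5 = \left(-247\right) 10 = -2470$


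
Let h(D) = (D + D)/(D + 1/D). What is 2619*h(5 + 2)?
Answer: 128331/25 ≈ 5133.2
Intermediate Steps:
h(D) = 2*D/(D + 1/D) (h(D) = (2*D)/(D + 1/D) = 2*D/(D + 1/D))
2619*h(5 + 2) = 2619*(2*(5 + 2)**2/(1 + (5 + 2)**2)) = 2619*(2*7**2/(1 + 7**2)) = 2619*(2*49/(1 + 49)) = 2619*(2*49/50) = 2619*(2*49*(1/50)) = 2619*(49/25) = 128331/25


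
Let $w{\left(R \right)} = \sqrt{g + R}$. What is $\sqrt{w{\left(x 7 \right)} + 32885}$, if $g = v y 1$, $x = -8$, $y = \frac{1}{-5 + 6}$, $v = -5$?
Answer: $\sqrt{32885 + i \sqrt{61}} \approx 181.34 + 0.022 i$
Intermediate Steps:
$y = 1$ ($y = 1^{-1} = 1$)
$g = -5$ ($g = \left(-5\right) 1 \cdot 1 = \left(-5\right) 1 = -5$)
$w{\left(R \right)} = \sqrt{-5 + R}$
$\sqrt{w{\left(x 7 \right)} + 32885} = \sqrt{\sqrt{-5 - 56} + 32885} = \sqrt{\sqrt{-61} + 32885} = \sqrt{i \sqrt{61} + 32885} = \sqrt{32885 + i \sqrt{61}}$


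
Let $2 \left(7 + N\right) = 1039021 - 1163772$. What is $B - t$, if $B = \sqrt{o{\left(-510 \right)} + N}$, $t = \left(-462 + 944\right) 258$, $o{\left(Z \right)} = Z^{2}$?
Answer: $-124356 + \frac{\sqrt{790870}}{2} \approx -1.2391 \cdot 10^{5}$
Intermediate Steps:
$N = - \frac{124765}{2}$ ($N = -7 + \frac{1039021 - 1163772}{2} = -7 + \frac{1}{2} \left(-124751\right) = -7 - \frac{124751}{2} = - \frac{124765}{2} \approx -62383.0$)
$t = 124356$ ($t = 482 \cdot 258 = 124356$)
$B = \frac{\sqrt{790870}}{2}$ ($B = \sqrt{\left(-510\right)^{2} - \frac{124765}{2}} = \sqrt{260100 - \frac{124765}{2}} = \sqrt{\frac{395435}{2}} = \frac{\sqrt{790870}}{2} \approx 444.65$)
$B - t = \frac{\sqrt{790870}}{2} - 124356 = -124356 + \frac{\sqrt{790870}}{2}$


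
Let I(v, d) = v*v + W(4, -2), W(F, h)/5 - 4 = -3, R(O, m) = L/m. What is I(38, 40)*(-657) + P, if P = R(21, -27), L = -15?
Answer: -8567932/9 ≈ -9.5199e+5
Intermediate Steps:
R(O, m) = -15/m
W(F, h) = 5 (W(F, h) = 20 + 5*(-3) = 20 - 15 = 5)
I(v, d) = 5 + v² (I(v, d) = v*v + 5 = v² + 5 = 5 + v²)
P = 5/9 (P = -15/(-27) = -15*(-1/27) = 5/9 ≈ 0.55556)
I(38, 40)*(-657) + P = (5 + 38²)*(-657) + 5/9 = (5 + 1444)*(-657) + 5/9 = 1449*(-657) + 5/9 = -951993 + 5/9 = -8567932/9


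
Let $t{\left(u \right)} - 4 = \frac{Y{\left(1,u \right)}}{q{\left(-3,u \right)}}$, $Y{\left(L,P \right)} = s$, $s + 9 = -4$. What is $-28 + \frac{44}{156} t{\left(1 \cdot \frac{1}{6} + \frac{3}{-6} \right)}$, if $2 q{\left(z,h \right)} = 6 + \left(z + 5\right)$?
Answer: $- \frac{1445}{52} \approx -27.788$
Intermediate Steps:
$s = -13$ ($s = -9 - 4 = -13$)
$Y{\left(L,P \right)} = -13$
$q{\left(z,h \right)} = \frac{11}{2} + \frac{z}{2}$ ($q{\left(z,h \right)} = \frac{6 + \left(z + 5\right)}{2} = \frac{6 + \left(5 + z\right)}{2} = \frac{11 + z}{2} = \frac{11}{2} + \frac{z}{2}$)
$t{\left(u \right)} = \frac{3}{4}$ ($t{\left(u \right)} = 4 - \frac{13}{\frac{11}{2} + \frac{1}{2} \left(-3\right)} = 4 - \frac{13}{\frac{11}{2} - \frac{3}{2}} = 4 - \frac{13}{4} = \frac{3}{4}$)
$-28 + \frac{44}{156} t{\left(1 \cdot \frac{1}{6} + \frac{3}{-6} \right)} = -28 + \frac{44}{156} \cdot \frac{3}{4} = -28 + 44 \cdot \frac{1}{156} \cdot \frac{3}{4} = -28 + \frac{11}{39} \cdot \frac{3}{4} = -28 + \frac{11}{52} = - \frac{1445}{52}$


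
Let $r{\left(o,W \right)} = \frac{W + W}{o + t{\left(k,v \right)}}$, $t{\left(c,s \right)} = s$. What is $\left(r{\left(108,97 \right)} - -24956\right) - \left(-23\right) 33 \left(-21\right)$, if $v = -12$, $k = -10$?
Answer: $\frac{432913}{48} \approx 9019.0$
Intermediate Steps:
$r{\left(o,W \right)} = \frac{2 W}{-12 + o}$ ($r{\left(o,W \right)} = \frac{W + W}{o - 12} = \frac{2 W}{-12 + o}$)
$\left(r{\left(108,97 \right)} - -24956\right) - \left(-23\right) 33 \left(-21\right) = \left(2 \cdot 97 \frac{1}{-12 + 108} - -24956\right) - \left(-23\right) 33 \left(-21\right) = \left(2 \cdot 97 \cdot \frac{1}{96} + 24956\right) - \left(-759\right) \left(-21\right) = \left(2 \cdot 97 \cdot \frac{1}{96} + 24956\right) - 15939 = \left(\frac{97}{48} + 24956\right) - 15939 = \frac{1197985}{48} - 15939 = \frac{432913}{48}$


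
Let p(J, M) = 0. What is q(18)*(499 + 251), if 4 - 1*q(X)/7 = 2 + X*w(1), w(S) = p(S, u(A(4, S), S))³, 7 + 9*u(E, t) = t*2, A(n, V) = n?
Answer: 10500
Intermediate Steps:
u(E, t) = -7/9 + 2*t/9 (u(E, t) = -7/9 + (t*2)/9 = -7/9 + (2*t)/9 = -7/9 + 2*t/9)
w(S) = 0 (w(S) = 0³ = 0)
q(X) = 14 (q(X) = 28 - 7*(2 + X*0) = 28 - 7*(2 + 0) = 28 - 7*2 = 28 - 14 = 14)
q(18)*(499 + 251) = 14*(499 + 251) = 14*750 = 10500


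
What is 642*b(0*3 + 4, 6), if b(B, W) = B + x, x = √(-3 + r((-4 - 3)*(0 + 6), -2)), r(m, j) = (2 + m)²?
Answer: 2568 + 642*√1597 ≈ 28224.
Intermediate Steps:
x = √1597 (x = √(-3 + (2 + (-4 - 3)*(0 + 6))²) = √(-3 + (2 - 7*6)²) = √(-3 + (2 - 42)²) = √(-3 + (-40)²) = √(-3 + 1600) = √1597 ≈ 39.962)
b(B, W) = B + √1597
642*b(0*3 + 4, 6) = 642*((0*3 + 4) + √1597) = 642*((0 + 4) + √1597) = 642*(4 + √1597) = 2568 + 642*√1597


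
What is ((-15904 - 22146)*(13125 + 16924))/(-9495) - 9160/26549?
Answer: 6071019161770/50416551 ≈ 1.2042e+5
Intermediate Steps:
((-15904 - 22146)*(13125 + 16924))/(-9495) - 9160/26549 = -38050*30049*(-1/9495) - 9160*1/26549 = -1143364450*(-1/9495) - 9160/26549 = 228672890/1899 - 9160/26549 = 6071019161770/50416551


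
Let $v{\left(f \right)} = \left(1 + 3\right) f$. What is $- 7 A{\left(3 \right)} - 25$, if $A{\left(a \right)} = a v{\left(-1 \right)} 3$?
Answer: $227$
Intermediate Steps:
$v{\left(f \right)} = 4 f$
$A{\left(a \right)} = - 12 a$ ($A{\left(a \right)} = a 4 \left(-1\right) 3 = a \left(-4\right) 3 = - 4 a 3 = - 12 a$)
$- 7 A{\left(3 \right)} - 25 = - 7 \left(\left(-12\right) 3\right) - 25 = \left(-7\right) \left(-36\right) - 25 = 252 - 25 = 227$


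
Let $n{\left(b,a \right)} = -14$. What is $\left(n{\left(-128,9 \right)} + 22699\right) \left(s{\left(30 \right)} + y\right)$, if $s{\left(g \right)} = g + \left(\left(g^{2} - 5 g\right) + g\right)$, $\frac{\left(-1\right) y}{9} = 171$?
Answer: $-16537365$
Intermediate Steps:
$y = -1539$ ($y = \left(-9\right) 171 = -1539$)
$s{\left(g \right)} = g^{2} - 3 g$ ($s{\left(g \right)} = g + \left(g^{2} - 4 g\right) = g^{2} - 3 g$)
$\left(n{\left(-128,9 \right)} + 22699\right) \left(s{\left(30 \right)} + y\right) = \left(-14 + 22699\right) \left(30 \left(-3 + 30\right) - 1539\right) = 22685 \left(30 \cdot 27 - 1539\right) = 22685 \left(810 - 1539\right) = 22685 \left(-729\right) = -16537365$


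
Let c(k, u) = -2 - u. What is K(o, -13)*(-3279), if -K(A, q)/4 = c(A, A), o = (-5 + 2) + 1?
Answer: 0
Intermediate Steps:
o = -2 (o = -3 + 1 = -2)
K(A, q) = 8 + 4*A (K(A, q) = -4*(-2 - A) = 8 + 4*A)
K(o, -13)*(-3279) = (8 + 4*(-2))*(-3279) = (8 - 8)*(-3279) = 0*(-3279) = 0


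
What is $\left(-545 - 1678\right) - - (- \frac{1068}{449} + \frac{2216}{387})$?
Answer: $- \frac{385693481}{173763} \approx -2219.7$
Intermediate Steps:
$\left(-545 - 1678\right) - - (- \frac{1068}{449} + \frac{2216}{387}) = \left(-545 - 1678\right) - - (\left(-1068\right) \frac{1}{449} + 2216 \cdot \frac{1}{387}) = -2223 - - (- \frac{1068}{449} + \frac{2216}{387}) = -2223 - \left(-1\right) \frac{581668}{173763} = -2223 - - \frac{581668}{173763} = -2223 + \frac{581668}{173763} = - \frac{385693481}{173763}$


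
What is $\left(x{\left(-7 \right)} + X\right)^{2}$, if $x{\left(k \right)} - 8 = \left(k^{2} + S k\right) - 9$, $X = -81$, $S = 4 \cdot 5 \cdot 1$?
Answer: $29929$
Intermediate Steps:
$S = 20$ ($S = 20 \cdot 1 = 20$)
$x{\left(k \right)} = -1 + k^{2} + 20 k$ ($x{\left(k \right)} = 8 - \left(9 - k^{2} - 20 k\right) = 8 + \left(-9 + k^{2} + 20 k\right) = -1 + k^{2} + 20 k$)
$\left(x{\left(-7 \right)} + X\right)^{2} = \left(\left(-1 + \left(-7\right)^{2} + 20 \left(-7\right)\right) - 81\right)^{2} = \left(\left(-1 + 49 - 140\right) - 81\right)^{2} = \left(-92 - 81\right)^{2} = \left(-173\right)^{2} = 29929$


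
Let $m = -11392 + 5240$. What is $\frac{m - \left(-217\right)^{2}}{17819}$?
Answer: $- \frac{53241}{17819} \approx -2.9879$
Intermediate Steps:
$m = -6152$
$\frac{m - \left(-217\right)^{2}}{17819} = \frac{-6152 - \left(-217\right)^{2}}{17819} = \left(-6152 - 47089\right) \frac{1}{17819} = \left(-53241\right) \frac{1}{17819} = - \frac{53241}{17819}$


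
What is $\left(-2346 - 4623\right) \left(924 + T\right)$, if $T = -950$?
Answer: $181194$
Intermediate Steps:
$\left(-2346 - 4623\right) \left(924 + T\right) = \left(-2346 - 4623\right) \left(924 - 950\right) = \left(-6969\right) \left(-26\right) = 181194$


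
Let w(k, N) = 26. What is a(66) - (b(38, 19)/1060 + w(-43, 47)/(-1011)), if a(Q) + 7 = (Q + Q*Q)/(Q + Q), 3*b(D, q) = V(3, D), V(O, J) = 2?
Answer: 2368823/89305 ≈ 26.525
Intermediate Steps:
b(D, q) = ⅔ (b(D, q) = (⅓)*2 = ⅔)
a(Q) = -7 + (Q + Q²)/(2*Q) (a(Q) = -7 + (Q + Q*Q)/(Q + Q) = -7 + (Q + Q²)/((2*Q)) = -7 + (Q + Q²)*(1/(2*Q)) = -7 + (Q + Q²)/(2*Q))
a(66) - (b(38, 19)/1060 + w(-43, 47)/(-1011)) = (-13/2 + (½)*66) - ((⅔)/1060 + 26/(-1011)) = (-13/2 + 33) - ((⅔)*(1/1060) + 26*(-1/1011)) = 53/2 - (1/1590 - 26/1011) = 53/2 - 1*(-4481/178610) = 53/2 + 4481/178610 = 2368823/89305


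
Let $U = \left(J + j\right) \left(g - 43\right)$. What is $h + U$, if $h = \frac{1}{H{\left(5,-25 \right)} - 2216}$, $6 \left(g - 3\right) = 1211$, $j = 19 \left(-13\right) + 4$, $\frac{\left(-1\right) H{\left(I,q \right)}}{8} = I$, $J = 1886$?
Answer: $\frac{199950909}{752} \approx 2.6589 \cdot 10^{5}$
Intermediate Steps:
$H{\left(I,q \right)} = - 8 I$
$j = -243$ ($j = -247 + 4 = -243$)
$g = \frac{1229}{6}$ ($g = 3 + \frac{1}{6} \cdot 1211 = 3 + \frac{1211}{6} = \frac{1229}{6} \approx 204.83$)
$U = \frac{1595353}{6}$ ($U = \left(1886 - 243\right) \left(\frac{1229}{6} - 43\right) = 1643 \cdot \frac{971}{6} = \frac{1595353}{6} \approx 2.6589 \cdot 10^{5}$)
$h = - \frac{1}{2256}$ ($h = \frac{1}{\left(-8\right) 5 - 2216} = \frac{1}{-40 - 2216} = \frac{1}{-2256} = - \frac{1}{2256} \approx -0.00044326$)
$h + U = - \frac{1}{2256} + \frac{1595353}{6} = \frac{199950909}{752}$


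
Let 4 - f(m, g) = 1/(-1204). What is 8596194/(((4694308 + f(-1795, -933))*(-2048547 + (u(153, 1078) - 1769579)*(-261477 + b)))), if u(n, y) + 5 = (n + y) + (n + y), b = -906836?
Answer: 3449939192/3889578090362671649237 ≈ 8.8697e-13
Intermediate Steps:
u(n, y) = -5 + 2*n + 2*y (u(n, y) = -5 + ((n + y) + (n + y)) = -5 + (2*n + 2*y) = -5 + 2*n + 2*y)
f(m, g) = 4817/1204 (f(m, g) = 4 - 1/(-1204) = 4 - 1*(-1/1204) = 4 + 1/1204 = 4817/1204)
8596194/(((4694308 + f(-1795, -933))*(-2048547 + (u(153, 1078) - 1769579)*(-261477 + b)))) = 8596194/(((4694308 + 4817/1204)*(-2048547 + ((-5 + 2*153 + 2*1078) - 1769579)*(-261477 - 906836)))) = 8596194/((5651951649*(-2048547 + ((-5 + 306 + 2156) - 1769579)*(-1168313))/1204)) = 8596194/((5651951649*(-2048547 + (2457 - 1769579)*(-1168313))/1204)) = 8596194/((5651951649*(-2048547 - 1767122*(-1168313))/1204)) = 8596194/((5651951649*(-2048547 + 2064551605186)/1204)) = 8596194/(((5651951649/1204)*2064549556639)) = 8596194/(11668734271088014947711/1204) = 8596194*(1204/11668734271088014947711) = 3449939192/3889578090362671649237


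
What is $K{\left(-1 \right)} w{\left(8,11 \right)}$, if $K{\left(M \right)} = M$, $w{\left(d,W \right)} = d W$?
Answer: $-88$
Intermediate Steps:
$w{\left(d,W \right)} = W d$
$K{\left(-1 \right)} w{\left(8,11 \right)} = - 11 \cdot 8 = \left(-1\right) 88 = -88$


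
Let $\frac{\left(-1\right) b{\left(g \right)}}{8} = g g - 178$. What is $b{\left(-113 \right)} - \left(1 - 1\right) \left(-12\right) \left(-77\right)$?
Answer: $-100728$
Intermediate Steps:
$b{\left(g \right)} = 1424 - 8 g^{2}$ ($b{\left(g \right)} = - 8 \left(g g - 178\right) = - 8 \left(g^{2} - 178\right) = - 8 \left(-178 + g^{2}\right) = 1424 - 8 g^{2}$)
$b{\left(-113 \right)} - \left(1 - 1\right) \left(-12\right) \left(-77\right) = \left(1424 - 8 \left(-113\right)^{2}\right) - \left(1 - 1\right) \left(-12\right) \left(-77\right) = \left(1424 - 102152\right) - \left(1 - 1\right) \left(-12\right) \left(-77\right) = \left(1424 - 102152\right) - 0 \left(-12\right) \left(-77\right) = -100728 - 0 \left(-77\right) = -100728 - 0 = -100728 + 0 = -100728$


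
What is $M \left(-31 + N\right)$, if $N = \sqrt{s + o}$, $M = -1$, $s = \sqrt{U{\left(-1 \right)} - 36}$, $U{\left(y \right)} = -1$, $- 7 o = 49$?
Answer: $31 - \sqrt{-7 + i \sqrt{37}} \approx 29.934 - 2.8525 i$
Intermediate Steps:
$o = -7$ ($o = \left(- \frac{1}{7}\right) 49 = -7$)
$s = i \sqrt{37}$ ($s = \sqrt{-1 - 36} = \sqrt{-37} = i \sqrt{37} \approx 6.0828 i$)
$N = \sqrt{-7 + i \sqrt{37}}$ ($N = \sqrt{i \sqrt{37} - 7} = \sqrt{-7 + i \sqrt{37}} \approx 1.0662 + 2.8525 i$)
$M \left(-31 + N\right) = - (-31 + \sqrt{-7 + i \sqrt{37}}) = 31 - \sqrt{-7 + i \sqrt{37}}$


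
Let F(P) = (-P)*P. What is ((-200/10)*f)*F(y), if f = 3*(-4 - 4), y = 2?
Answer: -1920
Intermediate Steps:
f = -24 (f = 3*(-8) = -24)
F(P) = -P²
((-200/10)*f)*F(y) = (-200/10*(-24))*(-1*2²) = (-200*⅒*(-24))*(-1*4) = -20*(-24)*(-4) = 480*(-4) = -1920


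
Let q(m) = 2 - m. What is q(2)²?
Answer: 0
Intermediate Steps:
q(2)² = (2 - 1*2)² = (2 - 2)² = 0² = 0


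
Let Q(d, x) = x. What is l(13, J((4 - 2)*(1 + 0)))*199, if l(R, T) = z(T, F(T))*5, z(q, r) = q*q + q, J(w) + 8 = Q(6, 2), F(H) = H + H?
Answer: 29850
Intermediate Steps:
F(H) = 2*H
J(w) = -6 (J(w) = -8 + 2 = -6)
z(q, r) = q + q² (z(q, r) = q² + q = q + q²)
l(R, T) = 5*T*(1 + T) (l(R, T) = (T*(1 + T))*5 = 5*T*(1 + T))
l(13, J((4 - 2)*(1 + 0)))*199 = (5*(-6)*(1 - 6))*199 = (5*(-6)*(-5))*199 = 150*199 = 29850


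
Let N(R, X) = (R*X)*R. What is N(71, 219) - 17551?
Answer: 1086428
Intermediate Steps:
N(R, X) = X*R²
N(71, 219) - 17551 = 219*71² - 17551 = 219*5041 - 17551 = 1103979 - 17551 = 1086428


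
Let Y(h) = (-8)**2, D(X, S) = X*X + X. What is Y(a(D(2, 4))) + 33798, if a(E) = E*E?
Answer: 33862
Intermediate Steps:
D(X, S) = X + X**2 (D(X, S) = X**2 + X = X + X**2)
a(E) = E**2
Y(h) = 64
Y(a(D(2, 4))) + 33798 = 64 + 33798 = 33862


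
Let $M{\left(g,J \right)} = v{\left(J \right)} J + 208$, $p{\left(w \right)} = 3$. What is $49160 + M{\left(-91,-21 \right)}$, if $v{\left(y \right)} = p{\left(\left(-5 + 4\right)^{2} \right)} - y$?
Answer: $48864$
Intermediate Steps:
$v{\left(y \right)} = 3 - y$
$M{\left(g,J \right)} = 208 + J \left(3 - J\right)$ ($M{\left(g,J \right)} = \left(3 - J\right) J + 208 = J \left(3 - J\right) + 208 = 208 + J \left(3 - J\right)$)
$49160 + M{\left(-91,-21 \right)} = 49160 + \left(208 - - 21 \left(-3 - 21\right)\right) = 49160 + \left(208 - \left(-21\right) \left(-24\right)\right) = 49160 + \left(208 - 504\right) = 49160 - 296 = 48864$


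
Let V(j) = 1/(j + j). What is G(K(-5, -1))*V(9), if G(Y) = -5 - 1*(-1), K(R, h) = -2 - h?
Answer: -2/9 ≈ -0.22222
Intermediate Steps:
V(j) = 1/(2*j)
G(Y) = -4 (G(Y) = -5 + 1 = -4)
G(K(-5, -1))*V(9) = -2/9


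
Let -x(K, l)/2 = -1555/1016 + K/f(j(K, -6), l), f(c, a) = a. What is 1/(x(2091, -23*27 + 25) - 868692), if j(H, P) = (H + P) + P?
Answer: -75692/65752272055 ≈ -1.1512e-6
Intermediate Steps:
j(H, P) = H + 2*P
x(K, l) = 1555/508 - 2*K/l (x(K, l) = -2*(-1555/1016 + K/l) = 1555/508 - 2*K/l)
1/(x(2091, -23*27 + 25) - 868692) = 1/((1555/508 - 2*2091/(-23*27 + 25)) - 868692) = 1/((1555/508 - 2*2091/(-621 + 25)) - 868692) = 1/((1555/508 - 2*2091/(-596)) - 868692) = 1/((1555/508 - 2*2091*(-1/596)) - 868692) = 1/((1555/508 + 2091/298) - 868692) = 1/(762809/75692 - 868692) = 1/(-65752272055/75692) = -75692/65752272055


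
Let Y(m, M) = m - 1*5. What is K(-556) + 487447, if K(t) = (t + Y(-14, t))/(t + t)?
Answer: 542041639/1112 ≈ 4.8745e+5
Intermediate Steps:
Y(m, M) = -5 + m (Y(m, M) = m - 5 = -5 + m)
K(t) = (-19 + t)/(2*t) (K(t) = (t + (-5 - 14))/(t + t) = (t - 19)/((2*t)) = (-19 + t)*(1/(2*t)) = (-19 + t)/(2*t))
K(-556) + 487447 = (½)*(-19 - 556)/(-556) + 487447 = (½)*(-1/556)*(-575) + 487447 = 575/1112 + 487447 = 542041639/1112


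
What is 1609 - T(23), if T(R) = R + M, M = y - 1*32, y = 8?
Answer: 1610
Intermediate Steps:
M = -24 (M = 8 - 1*32 = 8 - 32 = -24)
T(R) = -24 + R (T(R) = R - 24 = -24 + R)
1609 - T(23) = 1609 - (-24 + 23) = 1609 - 1*(-1) = 1609 + 1 = 1610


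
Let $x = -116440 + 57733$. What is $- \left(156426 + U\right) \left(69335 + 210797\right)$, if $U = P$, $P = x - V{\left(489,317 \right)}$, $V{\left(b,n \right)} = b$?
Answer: $-27237234360$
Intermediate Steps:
$x = -58707$
$P = -59196$ ($P = -58707 - 489 = -59196$)
$U = -59196$
$- \left(156426 + U\right) \left(69335 + 210797\right) = - \left(156426 - 59196\right) \left(69335 + 210797\right) = - 97230 \cdot 280132 = \left(-1\right) 27237234360 = -27237234360$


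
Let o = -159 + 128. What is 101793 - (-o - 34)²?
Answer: 101784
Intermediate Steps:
o = -31
101793 - (-o - 34)² = 101793 - (-1*(-31) - 34)² = 101793 - (31 - 34)² = 101793 - 1*(-3)² = 101793 - 1*9 = 101793 - 9 = 101784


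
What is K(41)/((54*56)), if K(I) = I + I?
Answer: 41/1512 ≈ 0.027116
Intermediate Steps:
K(I) = 2*I
K(41)/((54*56)) = (2*41)/((54*56)) = 82/3024 = 82*(1/3024) = 41/1512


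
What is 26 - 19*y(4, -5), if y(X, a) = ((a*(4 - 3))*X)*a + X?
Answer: -1950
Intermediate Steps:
y(X, a) = X + X*a**2 (y(X, a) = ((a*1)*X)*a + X = (a*X)*a + X = (X*a)*a + X = X*a**2 + X = X + X*a**2)
26 - 19*y(4, -5) = 26 - 76*(1 + (-5)**2) = 26 - 76*(1 + 25) = 26 - 76*26 = 26 - 19*104 = 26 - 1976 = -1950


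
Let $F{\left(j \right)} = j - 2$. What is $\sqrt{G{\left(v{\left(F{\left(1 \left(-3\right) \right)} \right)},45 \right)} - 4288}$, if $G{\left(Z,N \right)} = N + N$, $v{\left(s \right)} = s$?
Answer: $i \sqrt{4198} \approx 64.792 i$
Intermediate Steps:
$F{\left(j \right)} = -2 + j$
$G{\left(Z,N \right)} = 2 N$
$\sqrt{G{\left(v{\left(F{\left(1 \left(-3\right) \right)} \right)},45 \right)} - 4288} = \sqrt{2 \cdot 45 - 4288} = \sqrt{90 - 4288} = \sqrt{-4198} = i \sqrt{4198}$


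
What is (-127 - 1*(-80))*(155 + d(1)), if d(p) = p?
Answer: -7332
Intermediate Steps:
(-127 - 1*(-80))*(155 + d(1)) = (-127 - 1*(-80))*(155 + 1) = (-127 + 80)*156 = -47*156 = -7332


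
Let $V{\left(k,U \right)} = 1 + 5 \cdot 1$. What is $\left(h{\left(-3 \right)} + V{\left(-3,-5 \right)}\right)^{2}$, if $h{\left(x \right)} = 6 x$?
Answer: $144$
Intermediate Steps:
$V{\left(k,U \right)} = 6$ ($V{\left(k,U \right)} = 1 + 5 = 6$)
$\left(h{\left(-3 \right)} + V{\left(-3,-5 \right)}\right)^{2} = \left(6 \left(-3\right) + 6\right)^{2} = \left(-18 + 6\right)^{2} = \left(-12\right)^{2} = 144$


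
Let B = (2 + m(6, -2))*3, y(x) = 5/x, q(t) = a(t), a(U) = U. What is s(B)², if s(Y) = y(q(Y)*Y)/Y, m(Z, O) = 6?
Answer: 25/191102976 ≈ 1.3082e-7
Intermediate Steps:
q(t) = t
B = 24 (B = (2 + 6)*3 = 8*3 = 24)
s(Y) = 5/Y³ (s(Y) = (5/((Y*Y)))/Y = (5/(Y²))/Y = (5/Y²)/Y = 5/Y³)
s(B)² = (5/24³)² = (5*(1/13824))² = (5/13824)² = 25/191102976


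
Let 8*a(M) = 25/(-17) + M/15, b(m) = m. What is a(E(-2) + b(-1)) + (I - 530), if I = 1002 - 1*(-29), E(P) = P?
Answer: 170269/340 ≈ 500.79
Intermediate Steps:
a(M) = -25/136 + M/120 (a(M) = (25/(-17) + M/15)/8 = (25*(-1/17) + M*(1/15))/8 = (-25/17 + M/15)/8 = -25/136 + M/120)
I = 1031 (I = 1002 + 29 = 1031)
a(E(-2) + b(-1)) + (I - 530) = (-25/136 + (-2 - 1)/120) + (1031 - 530) = (-25/136 + (1/120)*(-3)) + 501 = (-25/136 - 1/40) + 501 = -71/340 + 501 = 170269/340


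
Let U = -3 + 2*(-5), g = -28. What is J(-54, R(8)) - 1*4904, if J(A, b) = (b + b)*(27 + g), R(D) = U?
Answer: -4878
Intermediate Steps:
U = -13 (U = -3 - 10 = -13)
R(D) = -13
J(A, b) = -2*b (J(A, b) = (b + b)*(27 - 28) = (2*b)*(-1) = -2*b)
J(-54, R(8)) - 1*4904 = -2*(-13) - 1*4904 = 26 - 4904 = -4878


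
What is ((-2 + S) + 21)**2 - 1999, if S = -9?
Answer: -1899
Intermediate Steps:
((-2 + S) + 21)**2 - 1999 = ((-2 - 9) + 21)**2 - 1999 = (-11 + 21)**2 - 1999 = 10**2 - 1999 = 100 - 1999 = -1899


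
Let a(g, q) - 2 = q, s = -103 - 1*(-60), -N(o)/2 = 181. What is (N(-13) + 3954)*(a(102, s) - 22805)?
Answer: -82062832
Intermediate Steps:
N(o) = -362 (N(o) = -2*181 = -362)
s = -43 (s = -103 + 60 = -43)
a(g, q) = 2 + q
(N(-13) + 3954)*(a(102, s) - 22805) = (-362 + 3954)*((2 - 43) - 22805) = 3592*(-41 - 22805) = 3592*(-22846) = -82062832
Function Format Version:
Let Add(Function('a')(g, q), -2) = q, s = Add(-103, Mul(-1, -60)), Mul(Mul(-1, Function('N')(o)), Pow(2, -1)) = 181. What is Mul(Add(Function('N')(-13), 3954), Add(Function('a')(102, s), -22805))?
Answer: -82062832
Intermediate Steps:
Function('N')(o) = -362 (Function('N')(o) = Mul(-2, 181) = -362)
s = -43 (s = Add(-103, 60) = -43)
Function('a')(g, q) = Add(2, q)
Mul(Add(Function('N')(-13), 3954), Add(Function('a')(102, s), -22805)) = Mul(Add(-362, 3954), Add(Add(2, -43), -22805)) = Mul(3592, Add(-41, -22805)) = Mul(3592, -22846) = -82062832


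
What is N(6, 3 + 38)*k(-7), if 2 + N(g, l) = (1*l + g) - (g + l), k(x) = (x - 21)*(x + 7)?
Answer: 0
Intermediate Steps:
k(x) = (-21 + x)*(7 + x)
N(g, l) = -2 (N(g, l) = -2 + ((1*l + g) - (g + l)) = -2 + ((l + g) + (-g - l)) = -2 + ((g + l) + (-g - l)) = -2 + 0 = -2)
N(6, 3 + 38)*k(-7) = -2*(-147 + (-7)**2 - 14*(-7)) = -2*(-147 + 49 + 98) = -2*0 = 0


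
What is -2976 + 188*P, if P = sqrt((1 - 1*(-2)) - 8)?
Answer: -2976 + 188*I*sqrt(5) ≈ -2976.0 + 420.38*I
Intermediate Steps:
P = I*sqrt(5) (P = sqrt((1 + 2) - 8) = sqrt(3 - 8) = sqrt(-5) = I*sqrt(5) ≈ 2.2361*I)
-2976 + 188*P = -2976 + 188*(I*sqrt(5)) = -2976 + 188*I*sqrt(5)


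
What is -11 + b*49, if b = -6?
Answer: -305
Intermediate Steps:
-11 + b*49 = -11 - 6*49 = -11 - 294 = -305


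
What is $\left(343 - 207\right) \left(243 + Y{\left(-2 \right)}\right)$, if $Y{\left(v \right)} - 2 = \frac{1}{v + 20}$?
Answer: $\frac{299948}{9} \approx 33328.0$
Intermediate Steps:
$Y{\left(v \right)} = 2 + \frac{1}{20 + v}$ ($Y{\left(v \right)} = 2 + \frac{1}{v + 20} = 2 + \frac{1}{20 + v}$)
$\left(343 - 207\right) \left(243 + Y{\left(-2 \right)}\right) = \left(343 - 207\right) \left(243 + \frac{41 + 2 \left(-2\right)}{20 - 2}\right) = 136 \left(243 + \frac{41 - 4}{18}\right) = 136 \left(243 + \frac{1}{18} \cdot 37\right) = 136 \left(243 + \frac{37}{18}\right) = 136 \cdot \frac{4411}{18} = \frac{299948}{9}$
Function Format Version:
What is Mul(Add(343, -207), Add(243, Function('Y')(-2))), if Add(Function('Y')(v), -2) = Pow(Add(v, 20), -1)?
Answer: Rational(299948, 9) ≈ 33328.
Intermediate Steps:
Function('Y')(v) = Add(2, Pow(Add(20, v), -1)) (Function('Y')(v) = Add(2, Pow(Add(v, 20), -1)) = Add(2, Pow(Add(20, v), -1)))
Mul(Add(343, -207), Add(243, Function('Y')(-2))) = Mul(Add(343, -207), Add(243, Mul(Pow(Add(20, -2), -1), Add(41, Mul(2, -2))))) = Mul(136, Add(243, Mul(Pow(18, -1), Add(41, -4)))) = Mul(136, Add(243, Mul(Rational(1, 18), 37))) = Mul(136, Add(243, Rational(37, 18))) = Mul(136, Rational(4411, 18)) = Rational(299948, 9)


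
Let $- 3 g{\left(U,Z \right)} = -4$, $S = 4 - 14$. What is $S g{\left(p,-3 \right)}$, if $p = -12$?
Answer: $- \frac{40}{3} \approx -13.333$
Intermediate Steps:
$S = -10$ ($S = 4 - 14 = -10$)
$g{\left(U,Z \right)} = \frac{4}{3}$ ($g{\left(U,Z \right)} = \left(- \frac{1}{3}\right) \left(-4\right) = \frac{4}{3}$)
$S g{\left(p,-3 \right)} = \left(-10\right) \frac{4}{3} = - \frac{40}{3}$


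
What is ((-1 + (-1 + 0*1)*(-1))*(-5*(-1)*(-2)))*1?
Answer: 0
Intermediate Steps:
((-1 + (-1 + 0*1)*(-1))*(-5*(-1)*(-2)))*1 = ((-1 + (-1 + 0)*(-1))*(5*(-2)))*1 = ((-1 - 1*(-1))*(-10))*1 = ((-1 + 1)*(-10))*1 = (0*(-10))*1 = 0*1 = 0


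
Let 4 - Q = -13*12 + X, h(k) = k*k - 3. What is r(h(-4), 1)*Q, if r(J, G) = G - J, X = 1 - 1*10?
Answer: -2028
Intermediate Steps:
h(k) = -3 + k² (h(k) = k² - 3 = -3 + k²)
X = -9 (X = 1 - 10 = -9)
Q = 169 (Q = 4 - (-13*12 - 9) = 4 - (-156 - 9) = 4 - 1*(-165) = 4 + 165 = 169)
r(h(-4), 1)*Q = (1 - (-3 + (-4)²))*169 = (1 - (-3 + 16))*169 = (1 - 1*13)*169 = (1 - 13)*169 = -12*169 = -2028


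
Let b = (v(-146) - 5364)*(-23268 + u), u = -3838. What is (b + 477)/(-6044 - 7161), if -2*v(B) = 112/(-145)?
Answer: -21081055909/1914725 ≈ -11010.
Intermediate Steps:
v(B) = 56/145 (v(B) = -56/(-145) = -56*(-1)/145 = -½*(-112/145) = 56/145)
b = 21080986744/145 (b = (56/145 - 5364)*(-23268 - 3838) = -777724/145*(-27106) = 21080986744/145 ≈ 1.4539e+8)
(b + 477)/(-6044 - 7161) = (21080986744/145 + 477)/(-6044 - 7161) = (21081055909/145)/(-13205) = (21081055909/145)*(-1/13205) = -21081055909/1914725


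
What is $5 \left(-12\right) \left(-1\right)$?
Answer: $60$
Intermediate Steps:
$5 \left(-12\right) \left(-1\right) = \left(-60\right) \left(-1\right) = 60$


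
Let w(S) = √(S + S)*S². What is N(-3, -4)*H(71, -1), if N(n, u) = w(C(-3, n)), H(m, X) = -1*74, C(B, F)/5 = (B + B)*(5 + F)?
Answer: -532800*I*√30 ≈ -2.9183e+6*I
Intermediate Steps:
C(B, F) = 10*B*(5 + F) (C(B, F) = 5*((B + B)*(5 + F)) = 5*((2*B)*(5 + F)) = 5*(2*B*(5 + F)) = 10*B*(5 + F))
H(m, X) = -74
w(S) = √2*S^(5/2) (w(S) = √(2*S)*S² = (√2*√S)*S² = √2*S^(5/2))
N(n, u) = √2*(-150 - 30*n)^(5/2) (N(n, u) = √2*(10*(-3)*(5 + n))^(5/2) = √2*(-150 - 30*n)^(5/2))
N(-3, -4)*H(71, -1) = (1800*√15*(-5 - 1*(-3))^(5/2))*(-74) = (1800*√15*(-5 + 3)^(5/2))*(-74) = (1800*√15*(-2)^(5/2))*(-74) = (1800*√15*(4*I*√2))*(-74) = (7200*I*√30)*(-74) = -532800*I*√30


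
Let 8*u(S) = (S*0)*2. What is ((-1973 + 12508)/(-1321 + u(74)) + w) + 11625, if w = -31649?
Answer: -26462239/1321 ≈ -20032.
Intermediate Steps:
u(S) = 0 (u(S) = ((S*0)*2)/8 = (0*2)/8 = (1/8)*0 = 0)
((-1973 + 12508)/(-1321 + u(74)) + w) + 11625 = ((-1973 + 12508)/(-1321 + 0) - 31649) + 11625 = (10535/(-1321) - 31649) + 11625 = (10535*(-1/1321) - 31649) + 11625 = (-10535/1321 - 31649) + 11625 = -41818864/1321 + 11625 = -26462239/1321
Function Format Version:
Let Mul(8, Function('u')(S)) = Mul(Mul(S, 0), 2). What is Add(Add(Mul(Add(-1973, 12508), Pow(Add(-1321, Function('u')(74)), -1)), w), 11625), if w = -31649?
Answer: Rational(-26462239, 1321) ≈ -20032.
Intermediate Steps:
Function('u')(S) = 0 (Function('u')(S) = Mul(Rational(1, 8), Mul(Mul(S, 0), 2)) = Mul(Rational(1, 8), Mul(0, 2)) = Mul(Rational(1, 8), 0) = 0)
Add(Add(Mul(Add(-1973, 12508), Pow(Add(-1321, Function('u')(74)), -1)), w), 11625) = Add(Add(Mul(Add(-1973, 12508), Pow(Add(-1321, 0), -1)), -31649), 11625) = Add(Add(Mul(10535, Pow(-1321, -1)), -31649), 11625) = Add(Add(Mul(10535, Rational(-1, 1321)), -31649), 11625) = Add(Add(Rational(-10535, 1321), -31649), 11625) = Add(Rational(-41818864, 1321), 11625) = Rational(-26462239, 1321)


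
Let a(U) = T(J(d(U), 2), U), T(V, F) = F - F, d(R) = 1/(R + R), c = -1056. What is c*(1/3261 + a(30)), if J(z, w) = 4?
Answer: -352/1087 ≈ -0.32383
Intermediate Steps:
d(R) = 1/(2*R)
T(V, F) = 0
a(U) = 0
c*(1/3261 + a(30)) = -1056*(1/3261 + 0) = -1056*1/3261 = -352/1087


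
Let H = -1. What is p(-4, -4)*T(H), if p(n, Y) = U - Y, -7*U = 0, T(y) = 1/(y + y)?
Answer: -2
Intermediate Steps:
T(y) = 1/(2*y)
U = 0 (U = -1/7*0 = 0)
p(n, Y) = -Y (p(n, Y) = 0 - Y = -Y)
p(-4, -4)*T(H) = (-1*(-4))*((1/2)/(-1)) = 4*((1/2)*(-1)) = 4*(-1/2) = -2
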